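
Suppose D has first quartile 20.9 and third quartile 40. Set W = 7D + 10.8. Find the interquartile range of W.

IQR of D = Q3 − Q1 = 40 − 20.9 = 19.1.
Under W = aD + b, IQR(W) = |a|·IQR(D) = |7|·19.1 = 133.7 (shifts cancel; spread scales by |a|).

IQR(W) = 133.7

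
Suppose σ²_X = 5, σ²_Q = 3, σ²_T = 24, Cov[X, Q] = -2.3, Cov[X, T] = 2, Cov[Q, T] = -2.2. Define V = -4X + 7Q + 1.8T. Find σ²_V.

σ²_V = 349.32

σ²_V = a²·σ²_X + b²·σ²_Q + c²·σ²_T + 2ab·Cov[X, Q] + 2ac·Cov[X, T] + 2bc·Cov[Q, T], with a = -4, b = 7, c = 1.8.
= 80 + 147 + 77.76 + 128.8 + (-28.8) + (-55.44)
= 349.32.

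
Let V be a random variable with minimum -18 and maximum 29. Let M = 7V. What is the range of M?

Range(M) = 329

Range of V = 29 − (-18) = 47.
Range(M) = |a|·Range(V) = |7|·47 = 329.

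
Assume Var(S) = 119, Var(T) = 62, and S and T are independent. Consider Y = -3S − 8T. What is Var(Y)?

Var(Y) = 5039

Var(Y) = a²·Var(S) + b²·Var(T) + 2ab·Cov[S, T] with a = -3, b = -8.
Independence gives Cov[S, T] = 0.
= (-3)²·119 + (-8)²·62 + 2·(-3)·(-8)·0
= 1071 + 3968 + 0 = 5039.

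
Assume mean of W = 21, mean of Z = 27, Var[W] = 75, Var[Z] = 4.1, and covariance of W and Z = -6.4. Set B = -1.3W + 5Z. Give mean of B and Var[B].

mean of B = (-1.3)·mean of W + 5·mean of Z = (-1.3)·21 + 5·27 = 107.7.
Var[B] = a²·Var[W] + b²·Var[Z] + 2ab·covariance of W and Z with a = -1.3, b = 5.
= (-1.3)²·75 + 5²·4.1 + 2·(-1.3)·5·(-6.4)
= 126.75 + 102.5 + 83.2 = 312.45.

mean of B = 107.7, Var[B] = 312.45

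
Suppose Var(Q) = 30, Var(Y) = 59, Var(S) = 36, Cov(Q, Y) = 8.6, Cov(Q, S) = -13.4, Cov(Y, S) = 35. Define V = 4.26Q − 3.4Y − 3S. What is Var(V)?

Var(V) = 2357.8472

Var(V) = a²·Var(Q) + b²·Var(Y) + c²·Var(S) + 2ab·Cov(Q, Y) + 2ac·Cov(Q, S) + 2bc·Cov(Y, S), with a = 4.26, b = -3.4, c = -3.
= 544.428 + 682.04 + 324 + (-249.1248) + 342.504 + 714
= 2357.8472.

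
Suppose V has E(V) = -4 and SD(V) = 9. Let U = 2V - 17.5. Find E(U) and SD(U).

U = 2V - 17.5 is linear with a = 2, b = -17.5.
E(U) = a·E(V) + b = 2·(-4) + (-17.5) = -25.5.
SD(U) = |a|·SD(V) = |2|·9 = 18.

E(U) = -25.5, SD(U) = 18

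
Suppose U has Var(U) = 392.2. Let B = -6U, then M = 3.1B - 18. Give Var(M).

Var(B) = (-6)²·392.2 = 14119.2.
Var(M) = 3.1²·14119.2 = 135685.512.

Var(M) = 135685.512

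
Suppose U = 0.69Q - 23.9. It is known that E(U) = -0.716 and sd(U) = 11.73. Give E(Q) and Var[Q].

From U = 0.69Q - 23.9: E(U) = a·E(Q) + b, so E(Q) = (E(U) − b)/a = (-0.716 − (-23.9))/0.69 = 33.6.
Var[U] = 11.73² = 137.5929.
Var[U] = a²·Var[Q], so Var[Q] = 137.5929/0.69² = 289.

E(Q) = 33.6, Var[Q] = 289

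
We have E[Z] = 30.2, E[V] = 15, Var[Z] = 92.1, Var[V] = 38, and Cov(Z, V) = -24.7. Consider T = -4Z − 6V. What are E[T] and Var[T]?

E[T] = (-4)·E[Z] + (-6)·E[V] = (-4)·30.2 + (-6)·15 = -210.8.
Var[T] = a²·Var[Z] + b²·Var[V] + 2ab·Cov(Z, V) with a = -4, b = -6.
= (-4)²·92.1 + (-6)²·38 + 2·(-4)·(-6)·(-24.7)
= 1473.6 + 1368 + (-1185.6) = 1656.

E[T] = -210.8, Var[T] = 1656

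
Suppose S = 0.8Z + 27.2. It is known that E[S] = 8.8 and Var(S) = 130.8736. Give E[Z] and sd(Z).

E[Z] = -23, sd(Z) = 14.3

From S = 0.8Z + 27.2: E[S] = a·E[Z] + b, so E[Z] = (E[S] − b)/a = (8.8 − 27.2)/0.8 = -23.
sd(S) = √130.8736 = 11.44.
sd(S) = |a|·sd(Z), so sd(Z) = 11.44/|0.8| = 14.3.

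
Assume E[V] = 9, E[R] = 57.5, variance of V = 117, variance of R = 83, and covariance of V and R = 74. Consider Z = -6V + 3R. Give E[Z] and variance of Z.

E[Z] = (-6)·E[V] + 3·E[R] = (-6)·9 + 3·57.5 = 118.5.
variance of Z = a²·variance of V + b²·variance of R + 2ab·covariance of V and R with a = -6, b = 3.
= (-6)²·117 + 3²·83 + 2·(-6)·3·74
= 4212 + 747 + (-2664) = 2295.

E[Z] = 118.5, variance of Z = 2295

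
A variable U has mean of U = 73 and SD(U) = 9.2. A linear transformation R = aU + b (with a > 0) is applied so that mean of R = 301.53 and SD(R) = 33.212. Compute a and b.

SD(R) = a·SD(U) (a > 0), so a = 33.212/9.2 = 3.61.
mean of R = a·mean of U + b, so b = 301.53 − 3.61·73 = 38.

a = 3.61, b = 38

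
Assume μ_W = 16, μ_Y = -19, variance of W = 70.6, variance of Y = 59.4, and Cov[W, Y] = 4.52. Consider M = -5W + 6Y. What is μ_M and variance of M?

μ_M = -194, variance of M = 3632.2

μ_M = (-5)·μ_W + 6·μ_Y = (-5)·16 + 6·(-19) = -194.
variance of M = a²·variance of W + b²·variance of Y + 2ab·Cov[W, Y] with a = -5, b = 6.
= (-5)²·70.6 + 6²·59.4 + 2·(-5)·6·4.52
= 1765 + 2138.4 + (-271.2) = 3632.2.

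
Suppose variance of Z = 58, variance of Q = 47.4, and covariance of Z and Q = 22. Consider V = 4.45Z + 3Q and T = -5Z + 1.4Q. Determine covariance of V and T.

By bilinearity, covariance of V and T = ac·variance of Z + bd·variance of Q + (ad+bc)·covariance of Z and Q, with a=4.45, b=3, c=-5, d=1.4.
ac·variance of Z = 4.45·(-5)·58 = -1290.5
bd·variance of Q = 3·1.4·47.4 = 199.08
(ad+bc)·covariance of Z and Q = (-8.77)·22 = -192.94
covariance of V and T = -1290.5 + 199.08 + (-192.94) = -1284.36.

covariance of V and T = -1284.36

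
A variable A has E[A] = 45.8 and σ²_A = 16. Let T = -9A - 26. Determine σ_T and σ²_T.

T = -9A - 26 is linear with a = -9, b = -26.
σ_A = √16 = 4.
σ_T = |a|·σ_A = |-9|·4 = 36.
σ²_T = a²·σ²_A = (-9)²·16 = 1296 (the additive constant -26 does not affect variance).

σ_T = 36, σ²_T = 1296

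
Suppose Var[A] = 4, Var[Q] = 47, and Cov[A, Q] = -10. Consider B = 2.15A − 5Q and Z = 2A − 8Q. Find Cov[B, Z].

Cov[B, Z] = 2169.2

By bilinearity, Cov[B, Z] = ac·Var[A] + bd·Var[Q] + (ad+bc)·Cov[A, Q], with a=2.15, b=-5, c=2, d=-8.
ac·Var[A] = 2.15·2·4 = 17.2
bd·Var[Q] = (-5)·(-8)·47 = 1880
(ad+bc)·Cov[A, Q] = (-27.2)·(-10) = 272
Cov[B, Z] = 17.2 + 1880 + 272 = 2169.2.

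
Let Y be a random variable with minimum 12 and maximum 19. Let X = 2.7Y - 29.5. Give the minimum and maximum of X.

min(X) = 2.9, max(X) = 21.8

a = 2.7 > 0, so min(X) = a·min(Y)+b = 2.7·12 + (-29.5) = 2.9 and max(X) = 2.7·19 + (-29.5) = 21.8.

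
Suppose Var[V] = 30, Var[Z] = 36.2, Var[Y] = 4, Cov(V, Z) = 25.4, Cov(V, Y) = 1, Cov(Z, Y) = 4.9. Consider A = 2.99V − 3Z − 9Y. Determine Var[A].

Var[A] = 673.107

Var[A] = a²·Var[V] + b²·Var[Z] + c²·Var[Y] + 2ab·Cov(V, Z) + 2ac·Cov(V, Y) + 2bc·Cov(Z, Y), with a = 2.99, b = -3, c = -9.
= 268.203 + 325.8 + 324 + (-455.676) + (-53.82) + 264.6
= 673.107.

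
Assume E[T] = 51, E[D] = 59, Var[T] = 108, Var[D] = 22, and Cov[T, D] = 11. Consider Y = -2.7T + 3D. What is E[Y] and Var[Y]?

E[Y] = 39.3, Var[Y] = 807.12

E[Y] = (-2.7)·E[T] + 3·E[D] = (-2.7)·51 + 3·59 = 39.3.
Var[Y] = a²·Var[T] + b²·Var[D] + 2ab·Cov[T, D] with a = -2.7, b = 3.
= (-2.7)²·108 + 3²·22 + 2·(-2.7)·3·11
= 787.32 + 198 + (-178.2) = 807.12.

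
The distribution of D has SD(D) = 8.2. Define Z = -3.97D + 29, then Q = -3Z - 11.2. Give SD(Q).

SD(Z) = |-3.97|·8.2 = 32.554.
SD(Q) = |-3|·32.554 = 97.662.

SD(Q) = 97.662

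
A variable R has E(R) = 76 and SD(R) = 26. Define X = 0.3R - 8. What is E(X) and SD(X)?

X = 0.3R - 8 is linear with a = 0.3, b = -8.
E(X) = a·E(R) + b = 0.3·76 + (-8) = 14.8.
SD(X) = |a|·SD(R) = |0.3|·26 = 7.8.

E(X) = 14.8, SD(X) = 7.8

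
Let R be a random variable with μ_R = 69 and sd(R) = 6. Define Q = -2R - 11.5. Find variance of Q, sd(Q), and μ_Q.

variance of Q = 144, sd(Q) = 12, μ_Q = -149.5

Q = -2R - 11.5 is linear with a = -2, b = -11.5.
variance of R = 6² = 36.
variance of Q = a²·variance of R = (-2)²·36 = 144 (the additive constant -11.5 does not affect variance).
sd(Q) = |a|·sd(R) = |-2|·6 = 12.
μ_Q = a·μ_R + b = (-2)·69 + (-11.5) = -149.5.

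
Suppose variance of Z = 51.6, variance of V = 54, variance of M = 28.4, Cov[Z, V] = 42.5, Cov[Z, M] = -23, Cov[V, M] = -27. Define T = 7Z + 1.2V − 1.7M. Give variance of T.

variance of T = a²·variance of Z + b²·variance of V + c²·variance of M + 2ab·Cov[Z, V] + 2ac·Cov[Z, M] + 2bc·Cov[V, M], with a = 7, b = 1.2, c = -1.7.
= 2528.4 + 77.76 + 82.076 + 714 + 547.4 + 110.16
= 4059.796.

variance of T = 4059.796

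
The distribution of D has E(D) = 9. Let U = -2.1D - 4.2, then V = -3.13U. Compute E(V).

E(U) = (-2.1)·9 + (-4.2) = -23.1.
E(V) = (-3.13)·(-23.1) = 72.303.

E(V) = 72.303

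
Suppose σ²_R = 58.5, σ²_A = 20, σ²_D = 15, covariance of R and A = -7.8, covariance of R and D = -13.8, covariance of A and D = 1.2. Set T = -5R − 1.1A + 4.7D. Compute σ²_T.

σ²_T = 2368.442

σ²_T = a²·σ²_R + b²·σ²_A + c²·σ²_D + 2ab·covariance of R and A + 2ac·covariance of R and D + 2bc·covariance of A and D, with a = -5, b = -1.1, c = 4.7.
= 1462.5 + 24.2 + 331.35 + (-85.8) + 648.6 + (-12.408)
= 2368.442.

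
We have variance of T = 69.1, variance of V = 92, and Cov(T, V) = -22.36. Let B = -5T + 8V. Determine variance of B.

variance of B = 9404.3

variance of B = a²·variance of T + b²·variance of V + 2ab·Cov(T, V) with a = -5, b = 8.
= (-5)²·69.1 + 8²·92 + 2·(-5)·8·(-22.36)
= 1727.5 + 5888 + 1788.8 = 9404.3.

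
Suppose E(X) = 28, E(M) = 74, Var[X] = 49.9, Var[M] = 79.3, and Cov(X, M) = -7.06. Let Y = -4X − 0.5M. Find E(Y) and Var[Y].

E(Y) = (-4)·E(X) + (-0.5)·E(M) = (-4)·28 + (-0.5)·74 = -149.
Var[Y] = a²·Var[X] + b²·Var[M] + 2ab·Cov(X, M) with a = -4, b = -0.5.
= (-4)²·49.9 + (-0.5)²·79.3 + 2·(-4)·(-0.5)·(-7.06)
= 798.4 + 19.825 + (-28.24) = 789.985.

E(Y) = -149, Var[Y] = 789.985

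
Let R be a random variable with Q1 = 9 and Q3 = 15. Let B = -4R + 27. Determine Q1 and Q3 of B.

a = -4 < 0 reverses order: Q1(B) comes from Q3(R), Q3(B) from Q1(R).
Q1(B) = (-4)·15 + 27 = -33; Q3(B) = (-4)·9 + 27 = -9.

Q1(B) = -33, Q3(B) = -9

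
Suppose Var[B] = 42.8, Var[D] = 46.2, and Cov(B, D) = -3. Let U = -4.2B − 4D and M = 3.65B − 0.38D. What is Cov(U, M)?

By bilinearity, Cov(U, M) = ac·Var[B] + bd·Var[D] + (ad+bc)·Cov(B, D), with a=-4.2, b=-4, c=3.65, d=-0.38.
ac·Var[B] = (-4.2)·3.65·42.8 = -656.124
bd·Var[D] = (-4)·(-0.38)·46.2 = 70.224
(ad+bc)·Cov(B, D) = (-13.004)·(-3) = 39.012
Cov(U, M) = -656.124 + 70.224 + 39.012 = -546.888.

Cov(U, M) = -546.888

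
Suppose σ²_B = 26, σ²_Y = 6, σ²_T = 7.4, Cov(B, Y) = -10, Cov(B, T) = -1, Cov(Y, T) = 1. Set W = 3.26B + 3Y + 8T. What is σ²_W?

σ²_W = a²·σ²_B + b²·σ²_Y + c²·σ²_T + 2ab·Cov(B, Y) + 2ac·Cov(B, T) + 2bc·Cov(Y, T), with a = 3.26, b = 3, c = 8.
= 276.3176 + 54 + 473.6 + (-195.6) + (-52.16) + 48
= 604.1576.

σ²_W = 604.1576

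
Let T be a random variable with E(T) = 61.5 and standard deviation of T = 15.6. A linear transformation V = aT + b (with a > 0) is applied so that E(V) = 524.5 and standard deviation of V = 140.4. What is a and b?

standard deviation of V = a·standard deviation of T (a > 0), so a = 140.4/15.6 = 9.
E(V) = a·E(T) + b, so b = 524.5 − 9·61.5 = -29.

a = 9, b = -29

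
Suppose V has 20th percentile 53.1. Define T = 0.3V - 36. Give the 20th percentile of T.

20th percentile of T = -20.07

Since a = 0.3 > 0 the transformation is increasing, so the 20th percentile of T = a·(P_{20} of V) + b = 0.3·53.1 + (-36) = -20.07.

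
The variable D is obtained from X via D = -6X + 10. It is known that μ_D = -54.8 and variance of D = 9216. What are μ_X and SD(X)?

μ_X = 10.8, SD(X) = 16

From D = -6X + 10: μ_D = a·μ_X + b, so μ_X = (μ_D − b)/a = (-54.8 − 10)/(-6) = 10.8.
SD(D) = √9216 = 96.
SD(D) = |a|·SD(X), so SD(X) = 96/|-6| = 16.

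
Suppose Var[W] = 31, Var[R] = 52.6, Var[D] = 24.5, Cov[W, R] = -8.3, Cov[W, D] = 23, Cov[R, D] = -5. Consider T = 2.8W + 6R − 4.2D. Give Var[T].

Var[T] = a²·Var[W] + b²·Var[R] + c²·Var[D] + 2ab·Cov[W, R] + 2ac·Cov[W, D] + 2bc·Cov[R, D], with a = 2.8, b = 6, c = -4.2.
= 243.04 + 1893.6 + 432.18 + (-278.88) + (-540.96) + 252
= 2000.98.

Var[T] = 2000.98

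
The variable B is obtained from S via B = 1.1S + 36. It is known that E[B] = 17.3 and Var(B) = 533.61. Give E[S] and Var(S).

From B = 1.1S + 36: E[B] = a·E[S] + b, so E[S] = (E[B] − b)/a = (17.3 − 36)/1.1 = -17.
Var(B) = a²·Var(S), so Var(S) = 533.61/1.1² = 441.

E[S] = -17, Var(S) = 441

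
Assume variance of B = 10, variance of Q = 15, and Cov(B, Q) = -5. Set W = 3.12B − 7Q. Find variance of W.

variance of W = 1050.744

variance of W = a²·variance of B + b²·variance of Q + 2ab·Cov(B, Q) with a = 3.12, b = -7.
= 3.12²·10 + (-7)²·15 + 2·3.12·(-7)·(-5)
= 97.344 + 735 + 218.4 = 1050.744.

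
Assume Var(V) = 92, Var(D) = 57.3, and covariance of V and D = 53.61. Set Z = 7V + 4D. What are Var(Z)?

Var(Z) = 8426.96

Var(Z) = a²·Var(V) + b²·Var(D) + 2ab·covariance of V and D with a = 7, b = 4.
= 7²·92 + 4²·57.3 + 2·7·4·53.61
= 4508 + 916.8 + 3002.16 = 8426.96.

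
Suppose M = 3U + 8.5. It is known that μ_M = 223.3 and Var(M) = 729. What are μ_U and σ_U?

μ_U = 71.6, σ_U = 9

From M = 3U + 8.5: μ_M = a·μ_U + b, so μ_U = (μ_M − b)/a = (223.3 − 8.5)/3 = 71.6.
σ_M = √729 = 27.
σ_M = |a|·σ_U, so σ_U = 27/|3| = 9.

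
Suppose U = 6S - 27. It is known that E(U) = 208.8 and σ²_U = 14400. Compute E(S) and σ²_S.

E(S) = 39.3, σ²_S = 400

From U = 6S - 27: E(U) = a·E(S) + b, so E(S) = (E(U) − b)/a = (208.8 − (-27))/6 = 39.3.
σ²_U = a²·σ²_S, so σ²_S = 14400/6² = 400.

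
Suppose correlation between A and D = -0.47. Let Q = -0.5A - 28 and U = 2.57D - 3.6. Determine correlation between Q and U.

correlation between Q and U = 0.47

Linear rescalings preserve |correlation|; the slopes -0.5 and 2.57 have opposite signs, so the correlation flips sign: correlation between Q and U = −correlation between A and D = 0.47.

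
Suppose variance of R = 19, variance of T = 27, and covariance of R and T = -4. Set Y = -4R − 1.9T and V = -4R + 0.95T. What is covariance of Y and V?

By bilinearity, covariance of Y and V = ac·variance of R + bd·variance of T + (ad+bc)·covariance of R and T, with a=-4, b=-1.9, c=-4, d=0.95.
ac·variance of R = (-4)·(-4)·19 = 304
bd·variance of T = (-1.9)·0.95·27 = -48.735
(ad+bc)·covariance of R and T = (3.8)·(-4) = -15.2
covariance of Y and V = 304 + (-48.735) + (-15.2) = 240.065.

covariance of Y and V = 240.065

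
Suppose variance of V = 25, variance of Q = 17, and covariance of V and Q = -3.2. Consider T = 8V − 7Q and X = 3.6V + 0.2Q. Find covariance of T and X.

covariance of T and X = 771.72

By bilinearity, covariance of T and X = ac·variance of V + bd·variance of Q + (ad+bc)·covariance of V and Q, with a=8, b=-7, c=3.6, d=0.2.
ac·variance of V = 8·3.6·25 = 720
bd·variance of Q = (-7)·0.2·17 = -23.8
(ad+bc)·covariance of V and Q = (-23.6)·(-3.2) = 75.52
covariance of T and X = 720 + (-23.8) + 75.52 = 771.72.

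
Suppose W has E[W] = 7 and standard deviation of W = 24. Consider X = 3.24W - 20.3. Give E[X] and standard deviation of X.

X = 3.24W - 20.3 is linear with a = 3.24, b = -20.3.
E[X] = a·E[W] + b = 3.24·7 + (-20.3) = 2.38.
standard deviation of X = |a|·standard deviation of W = |3.24|·24 = 77.76.

E[X] = 2.38, standard deviation of X = 77.76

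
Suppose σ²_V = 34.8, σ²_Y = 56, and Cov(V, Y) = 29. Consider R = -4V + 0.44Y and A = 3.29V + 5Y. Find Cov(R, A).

By bilinearity, Cov(R, A) = ac·σ²_V + bd·σ²_Y + (ad+bc)·Cov(V, Y), with a=-4, b=0.44, c=3.29, d=5.
ac·σ²_V = (-4)·3.29·34.8 = -457.968
bd·σ²_Y = 0.44·5·56 = 123.2
(ad+bc)·Cov(V, Y) = (-18.5524)·29 = -538.0196
Cov(R, A) = -457.968 + 123.2 + (-538.0196) = -872.7876.

Cov(R, A) = -872.7876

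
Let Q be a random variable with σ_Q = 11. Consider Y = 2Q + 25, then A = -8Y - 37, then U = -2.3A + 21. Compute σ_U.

σ_Y = |2|·11 = 22.
σ_A = |-8|·22 = 176.
σ_U = |-2.3|·176 = 404.8.

σ_U = 404.8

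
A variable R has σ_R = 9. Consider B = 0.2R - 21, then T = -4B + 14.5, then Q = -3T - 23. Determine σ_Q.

σ_B = |0.2|·9 = 1.8.
σ_T = |-4|·1.8 = 7.2.
σ_Q = |-3|·7.2 = 21.6.

σ_Q = 21.6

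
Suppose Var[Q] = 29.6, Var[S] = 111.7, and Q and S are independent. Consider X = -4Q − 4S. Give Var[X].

Var[X] = a²·Var[Q] + b²·Var[S] + 2ab·Cov(Q, S) with a = -4, b = -4.
Independence gives Cov(Q, S) = 0.
= (-4)²·29.6 + (-4)²·111.7 + 2·(-4)·(-4)·0
= 473.6 + 1787.2 + 0 = 2260.8.

Var[X] = 2260.8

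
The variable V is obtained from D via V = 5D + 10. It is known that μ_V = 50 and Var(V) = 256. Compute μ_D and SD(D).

μ_D = 8, SD(D) = 3.2

From V = 5D + 10: μ_V = a·μ_D + b, so μ_D = (μ_V − b)/a = (50 − 10)/5 = 8.
SD(V) = √256 = 16.
SD(V) = |a|·SD(D), so SD(D) = 16/|5| = 3.2.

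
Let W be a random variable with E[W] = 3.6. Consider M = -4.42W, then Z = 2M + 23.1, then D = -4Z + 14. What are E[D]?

E[M] = (-4.42)·3.6 = -15.912.
E[Z] = 2·(-15.912) + 23.1 = -8.724.
E[D] = (-4)·(-8.724) + 14 = 48.896.

E[D] = 48.896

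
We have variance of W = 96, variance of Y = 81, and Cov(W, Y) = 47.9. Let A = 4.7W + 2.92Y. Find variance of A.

variance of A = a²·variance of W + b²·variance of Y + 2ab·Cov(W, Y) with a = 4.7, b = 2.92.
= 4.7²·96 + 2.92²·81 + 2·4.7·2.92·47.9
= 2120.64 + 690.6384 + 1314.7592 = 4126.0376.

variance of A = 4126.0376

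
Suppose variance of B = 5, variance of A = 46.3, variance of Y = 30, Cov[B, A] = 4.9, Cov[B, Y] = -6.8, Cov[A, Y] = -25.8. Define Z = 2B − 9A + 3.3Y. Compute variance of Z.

variance of Z = a²·variance of B + b²·variance of A + c²·variance of Y + 2ab·Cov[B, A] + 2ac·Cov[B, Y] + 2bc·Cov[A, Y], with a = 2, b = -9, c = 3.3.
= 20 + 3750.3 + 326.7 + (-176.4) + (-89.76) + 1532.52
= 5363.36.

variance of Z = 5363.36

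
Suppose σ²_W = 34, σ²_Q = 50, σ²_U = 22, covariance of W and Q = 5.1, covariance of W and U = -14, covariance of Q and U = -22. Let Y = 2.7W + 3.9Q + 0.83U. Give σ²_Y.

σ²_Y = a²·σ²_W + b²·σ²_Q + c²·σ²_U + 2ab·covariance of W and Q + 2ac·covariance of W and U + 2bc·covariance of Q and U, with a = 2.7, b = 3.9, c = 0.83.
= 247.86 + 760.5 + 15.1558 + 107.406 + (-62.748) + (-142.428)
= 925.7458.

σ²_Y = 925.7458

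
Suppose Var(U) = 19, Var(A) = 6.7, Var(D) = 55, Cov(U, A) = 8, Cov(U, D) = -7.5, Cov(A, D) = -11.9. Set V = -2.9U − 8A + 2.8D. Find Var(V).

Var(V) = a²·Var(U) + b²·Var(A) + c²·Var(D) + 2ab·Cov(U, A) + 2ac·Cov(U, D) + 2bc·Cov(A, D), with a = -2.9, b = -8, c = 2.8.
= 159.79 + 428.8 + 431.2 + 371.2 + 121.8 + 533.12
= 2045.91.

Var(V) = 2045.91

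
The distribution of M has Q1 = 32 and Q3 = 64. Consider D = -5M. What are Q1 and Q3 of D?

a = -5 < 0 reverses order: Q1(D) comes from Q3(M), Q3(D) from Q1(M).
Q1(D) = (-5)·64 = -320; Q3(D) = (-5)·32 = -160.

Q1(D) = -320, Q3(D) = -160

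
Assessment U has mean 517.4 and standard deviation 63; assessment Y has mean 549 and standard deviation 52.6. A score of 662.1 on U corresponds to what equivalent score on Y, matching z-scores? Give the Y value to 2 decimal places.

Y = 669.81

z = (662.1 − 517.4)/63 ≈ 2.2968.
Y = 549 + z·52.6 = 549 + (662.1 − 517.4)·52.6/63 ≈ 669.81.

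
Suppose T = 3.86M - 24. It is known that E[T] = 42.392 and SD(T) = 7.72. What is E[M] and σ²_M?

From T = 3.86M - 24: E[T] = a·E[M] + b, so E[M] = (E[T] − b)/a = (42.392 − (-24))/3.86 = 17.2.
σ²_T = 7.72² = 59.5984.
σ²_T = a²·σ²_M, so σ²_M = 59.5984/3.86² = 4.

E[M] = 17.2, σ²_M = 4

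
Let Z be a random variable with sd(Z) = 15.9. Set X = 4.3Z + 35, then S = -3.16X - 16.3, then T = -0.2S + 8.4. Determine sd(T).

sd(T) = 43.20984

sd(X) = |4.3|·15.9 = 68.37.
sd(S) = |-3.16|·68.37 = 216.0492.
sd(T) = |-0.2|·216.0492 = 43.20984.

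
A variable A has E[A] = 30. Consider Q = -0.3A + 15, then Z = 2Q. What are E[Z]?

E[Z] = 12

E[Q] = (-0.3)·30 + 15 = 6.
E[Z] = 2·6 = 12.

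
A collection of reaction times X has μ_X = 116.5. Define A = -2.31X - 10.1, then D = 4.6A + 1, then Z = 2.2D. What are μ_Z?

μ_A = (-2.31)·116.5 + (-10.1) = -279.215.
μ_D = 4.6·(-279.215) + 1 = -1283.389.
μ_Z = 2.2·(-1283.389) = -2823.4558.

μ_Z = -2823.4558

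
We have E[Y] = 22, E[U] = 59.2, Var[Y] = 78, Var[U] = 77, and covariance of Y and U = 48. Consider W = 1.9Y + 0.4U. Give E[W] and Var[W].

E[W] = 65.48, Var[W] = 366.86

E[W] = 1.9·E[Y] + 0.4·E[U] = 1.9·22 + 0.4·59.2 = 65.48.
Var[W] = a²·Var[Y] + b²·Var[U] + 2ab·covariance of Y and U with a = 1.9, b = 0.4.
= 1.9²·78 + 0.4²·77 + 2·1.9·0.4·48
= 281.58 + 12.32 + 72.96 = 366.86.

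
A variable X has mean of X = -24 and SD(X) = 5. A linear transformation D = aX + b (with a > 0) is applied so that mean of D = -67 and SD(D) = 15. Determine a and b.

SD(D) = a·SD(X) (a > 0), so a = 15/5 = 3.
mean of D = a·mean of X + b, so b = -67 − 3·(-24) = 5.

a = 3, b = 5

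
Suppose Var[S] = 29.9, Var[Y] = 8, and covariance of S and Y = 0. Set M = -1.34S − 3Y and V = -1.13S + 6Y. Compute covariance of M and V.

covariance of M and V = -98.72542

By bilinearity, covariance of M and V = ac·Var[S] + bd·Var[Y] + (ad+bc)·covariance of S and Y, with a=-1.34, b=-3, c=-1.13, d=6.
ac·Var[S] = (-1.34)·(-1.13)·29.9 = 45.27458
bd·Var[Y] = (-3)·6·8 = -144
(ad+bc)·covariance of S and Y = (-4.65)·0 = 0
covariance of M and V = 45.27458 + (-144) + 0 = -98.72542.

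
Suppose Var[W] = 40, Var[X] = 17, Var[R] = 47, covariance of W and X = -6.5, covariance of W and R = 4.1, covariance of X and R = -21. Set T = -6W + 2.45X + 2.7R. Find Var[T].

Var[T] = a²·Var[W] + b²·Var[X] + c²·Var[R] + 2ab·covariance of W and X + 2ac·covariance of W and R + 2bc·covariance of X and R, with a = -6, b = 2.45, c = 2.7.
= 1440 + 102.0425 + 342.63 + 191.1 + (-132.84) + (-277.83)
= 1665.1025.

Var[T] = 1665.1025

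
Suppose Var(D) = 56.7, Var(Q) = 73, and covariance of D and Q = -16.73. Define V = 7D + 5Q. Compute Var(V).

Var(V) = a²·Var(D) + b²·Var(Q) + 2ab·covariance of D and Q with a = 7, b = 5.
= 7²·56.7 + 5²·73 + 2·7·5·(-16.73)
= 2778.3 + 1825 + (-1171.1) = 3432.2.

Var(V) = 3432.2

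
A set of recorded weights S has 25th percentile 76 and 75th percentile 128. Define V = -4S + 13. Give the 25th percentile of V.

25th percentile of V = -499

Since a = -4 < 0 the transformation is decreasing, reversing order: the 25th percentile of V corresponds to the 75th percentile of S.
So P_{25}(V) = a·P_{75}(S) + b = (-4)·128 + 13 = -499.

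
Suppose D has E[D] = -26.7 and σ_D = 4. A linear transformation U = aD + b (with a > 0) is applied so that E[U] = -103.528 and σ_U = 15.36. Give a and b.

σ_U = a·σ_D (a > 0), so a = 15.36/4 = 3.84.
E[U] = a·E[D] + b, so b = -103.528 − 3.84·(-26.7) = -1.

a = 3.84, b = -1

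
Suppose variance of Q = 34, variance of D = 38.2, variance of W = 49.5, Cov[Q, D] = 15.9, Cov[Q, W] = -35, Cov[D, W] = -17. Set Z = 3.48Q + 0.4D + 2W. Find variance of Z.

variance of Z = 145.7312

variance of Z = a²·variance of Q + b²·variance of D + c²·variance of W + 2ab·Cov[Q, D] + 2ac·Cov[Q, W] + 2bc·Cov[D, W], with a = 3.48, b = 0.4, c = 2.
= 411.7536 + 6.112 + 198 + 44.2656 + (-487.2) + (-27.2)
= 145.7312.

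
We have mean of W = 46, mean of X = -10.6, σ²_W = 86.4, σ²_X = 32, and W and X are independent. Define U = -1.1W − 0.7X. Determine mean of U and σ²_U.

mean of U = -43.18, σ²_U = 120.224

mean of U = (-1.1)·mean of W + (-0.7)·mean of X = (-1.1)·46 + (-0.7)·(-10.6) = -43.18.
σ²_U = a²·σ²_W + b²·σ²_X + 2ab·Cov[W, X] with a = -1.1, b = -0.7.
Independence gives Cov[W, X] = 0.
= (-1.1)²·86.4 + (-0.7)²·32 + 2·(-1.1)·(-0.7)·0
= 104.544 + 15.68 + 0 = 120.224.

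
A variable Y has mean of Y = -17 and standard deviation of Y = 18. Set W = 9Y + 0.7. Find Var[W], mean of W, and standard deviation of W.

Var[W] = 26244, mean of W = -152.3, standard deviation of W = 162

W = 9Y + 0.7 is linear with a = 9, b = 0.7.
Var[Y] = 18² = 324.
Var[W] = a²·Var[Y] = 9²·324 = 26244 (the additive constant 0.7 does not affect variance).
mean of W = a·mean of Y + b = 9·(-17) + 0.7 = -152.3.
standard deviation of W = |a|·standard deviation of Y = |9|·18 = 162.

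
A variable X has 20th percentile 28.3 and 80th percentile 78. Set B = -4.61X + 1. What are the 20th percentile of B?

20th percentile of B = -358.58

Since a = -4.61 < 0 the transformation is decreasing, reversing order: the 20th percentile of B corresponds to the 80th percentile of X.
So P_{20}(B) = a·P_{80}(X) + b = (-4.61)·78 + 1 = -358.58.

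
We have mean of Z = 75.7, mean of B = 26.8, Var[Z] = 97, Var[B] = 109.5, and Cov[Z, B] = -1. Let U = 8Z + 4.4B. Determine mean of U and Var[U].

mean of U = 723.52, Var[U] = 8257.52

mean of U = 8·mean of Z + 4.4·mean of B = 8·75.7 + 4.4·26.8 = 723.52.
Var[U] = a²·Var[Z] + b²·Var[B] + 2ab·Cov[Z, B] with a = 8, b = 4.4.
= 8²·97 + 4.4²·109.5 + 2·8·4.4·(-1)
= 6208 + 2119.92 + (-70.4) = 8257.52.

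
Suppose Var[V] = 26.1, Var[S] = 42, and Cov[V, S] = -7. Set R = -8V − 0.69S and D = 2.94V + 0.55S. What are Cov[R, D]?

By bilinearity, Cov[R, D] = ac·Var[V] + bd·Var[S] + (ad+bc)·Cov[V, S], with a=-8, b=-0.69, c=2.94, d=0.55.
ac·Var[V] = (-8)·2.94·26.1 = -613.872
bd·Var[S] = (-0.69)·0.55·42 = -15.939
(ad+bc)·Cov[V, S] = (-6.4286)·(-7) = 45.0002
Cov[R, D] = -613.872 + (-15.939) + 45.0002 = -584.8108.

Cov[R, D] = -584.8108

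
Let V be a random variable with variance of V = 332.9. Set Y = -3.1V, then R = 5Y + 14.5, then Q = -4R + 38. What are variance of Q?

variance of Y = (-3.1)²·332.9 = 3199.169.
variance of R = 5²·3199.169 = 79979.225.
variance of Q = (-4)²·79979.225 = 1279667.6.

variance of Q = 1279667.6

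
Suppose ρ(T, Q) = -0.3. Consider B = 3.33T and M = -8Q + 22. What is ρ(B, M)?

ρ(B, M) = 0.3

Linear rescalings preserve |correlation|; the slopes 3.33 and -8 have opposite signs, so the correlation flips sign: ρ(B, M) = −ρ(T, Q) = 0.3.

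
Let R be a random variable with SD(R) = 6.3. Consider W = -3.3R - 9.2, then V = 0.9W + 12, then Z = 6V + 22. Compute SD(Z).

SD(Z) = 112.266

SD(W) = |-3.3|·6.3 = 20.79.
SD(V) = |0.9|·20.79 = 18.711.
SD(Z) = |6|·18.711 = 112.266.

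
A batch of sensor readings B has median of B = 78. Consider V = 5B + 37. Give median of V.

median of V = 427

A linear map preserves order up to sign, so median of V = a·median of B + b = 5·78 + 37 = 427.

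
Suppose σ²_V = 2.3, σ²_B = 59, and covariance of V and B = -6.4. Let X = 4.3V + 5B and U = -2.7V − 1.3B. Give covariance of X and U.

By bilinearity, covariance of X and U = ac·σ²_V + bd·σ²_B + (ad+bc)·covariance of V and B, with a=4.3, b=5, c=-2.7, d=-1.3.
ac·σ²_V = 4.3·(-2.7)·2.3 = -26.703
bd·σ²_B = 5·(-1.3)·59 = -383.5
(ad+bc)·covariance of V and B = (-19.09)·(-6.4) = 122.176
covariance of X and U = -26.703 + (-383.5) + 122.176 = -288.027.

covariance of X and U = -288.027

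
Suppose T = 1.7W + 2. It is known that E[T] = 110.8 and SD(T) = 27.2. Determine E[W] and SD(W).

E[W] = 64, SD(W) = 16

From T = 1.7W + 2: E[T] = a·E[W] + b, so E[W] = (E[T] − b)/a = (110.8 − 2)/1.7 = 64.
SD(T) = |a|·SD(W), so SD(W) = 27.2/|1.7| = 16.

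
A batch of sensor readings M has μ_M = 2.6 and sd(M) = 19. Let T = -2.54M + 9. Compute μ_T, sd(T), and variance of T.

T = -2.54M + 9 is linear with a = -2.54, b = 9.
μ_T = a·μ_M + b = (-2.54)·2.6 + 9 = 2.396.
sd(T) = |a|·sd(M) = |-2.54|·19 = 48.26.
variance of M = 19² = 361.
variance of T = a²·variance of M = (-2.54)²·361 = 2329.0276 (the additive constant 9 does not affect variance).

μ_T = 2.396, sd(T) = 48.26, variance of T = 2329.0276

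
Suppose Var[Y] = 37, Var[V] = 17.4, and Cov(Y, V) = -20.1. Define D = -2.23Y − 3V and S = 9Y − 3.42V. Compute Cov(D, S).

By bilinearity, Cov(D, S) = ac·Var[Y] + bd·Var[V] + (ad+bc)·Cov(Y, V), with a=-2.23, b=-3, c=9, d=-3.42.
ac·Var[Y] = (-2.23)·9·37 = -742.59
bd·Var[V] = (-3)·(-3.42)·17.4 = 178.524
(ad+bc)·Cov(Y, V) = (-19.3734)·(-20.1) = 389.40534
Cov(D, S) = -742.59 + 178.524 + 389.40534 = -174.66066.

Cov(D, S) = -174.66066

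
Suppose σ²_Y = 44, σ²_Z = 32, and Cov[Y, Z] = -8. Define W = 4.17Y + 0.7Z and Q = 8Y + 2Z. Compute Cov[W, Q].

Cov[W, Q] = 1401.12

By bilinearity, Cov[W, Q] = ac·σ²_Y + bd·σ²_Z + (ad+bc)·Cov[Y, Z], with a=4.17, b=0.7, c=8, d=2.
ac·σ²_Y = 4.17·8·44 = 1467.84
bd·σ²_Z = 0.7·2·32 = 44.8
(ad+bc)·Cov[Y, Z] = (13.94)·(-8) = -111.52
Cov[W, Q] = 1467.84 + 44.8 + (-111.52) = 1401.12.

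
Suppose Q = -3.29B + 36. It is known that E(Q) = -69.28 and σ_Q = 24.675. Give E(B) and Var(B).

E(B) = 32, Var(B) = 56.25

From Q = -3.29B + 36: E(Q) = a·E(B) + b, so E(B) = (E(Q) − b)/a = (-69.28 − 36)/(-3.29) = 32.
Var(Q) = 24.675² = 608.855625.
Var(Q) = a²·Var(B), so Var(B) = 608.855625/(-3.29)² = 56.25.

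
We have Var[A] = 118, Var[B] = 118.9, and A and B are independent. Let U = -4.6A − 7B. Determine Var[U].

Var[U] = a²·Var[A] + b²·Var[B] + 2ab·covariance of A and B with a = -4.6, b = -7.
Independence gives covariance of A and B = 0.
= (-4.6)²·118 + (-7)²·118.9 + 2·(-4.6)·(-7)·0
= 2496.88 + 5826.1 + 0 = 8322.98.

Var[U] = 8322.98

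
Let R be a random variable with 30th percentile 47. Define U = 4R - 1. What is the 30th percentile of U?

Since a = 4 > 0 the transformation is increasing, so the 30th percentile of U = a·(P_{30} of R) + b = 4·47 + (-1) = 187.

30th percentile of U = 187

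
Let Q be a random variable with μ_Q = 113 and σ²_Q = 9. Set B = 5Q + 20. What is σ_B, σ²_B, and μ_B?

σ_B = 15, σ²_B = 225, μ_B = 585

B = 5Q + 20 is linear with a = 5, b = 20.
σ_Q = √9 = 3.
σ_B = |a|·σ_Q = |5|·3 = 15.
σ²_B = a²·σ²_Q = 5²·9 = 225 (the additive constant 20 does not affect variance).
μ_B = a·μ_Q + b = 5·113 + 20 = 585.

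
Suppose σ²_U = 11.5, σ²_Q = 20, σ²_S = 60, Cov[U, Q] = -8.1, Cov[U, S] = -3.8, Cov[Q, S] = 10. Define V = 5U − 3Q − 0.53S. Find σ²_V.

σ²_V = 779.294

σ²_V = a²·σ²_U + b²·σ²_Q + c²·σ²_S + 2ab·Cov[U, Q] + 2ac·Cov[U, S] + 2bc·Cov[Q, S], with a = 5, b = -3, c = -0.53.
= 287.5 + 180 + 16.854 + 243 + 20.14 + 31.8
= 779.294.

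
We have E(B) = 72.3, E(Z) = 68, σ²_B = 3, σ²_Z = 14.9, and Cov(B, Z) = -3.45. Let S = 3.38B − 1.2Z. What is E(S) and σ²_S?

E(S) = 3.38·E(B) + (-1.2)·E(Z) = 3.38·72.3 + (-1.2)·68 = 162.774.
σ²_S = a²·σ²_B + b²·σ²_Z + 2ab·Cov(B, Z) with a = 3.38, b = -1.2.
= 3.38²·3 + (-1.2)²·14.9 + 2·3.38·(-1.2)·(-3.45)
= 34.2732 + 21.456 + 27.9864 = 83.7156.

E(S) = 162.774, σ²_S = 83.7156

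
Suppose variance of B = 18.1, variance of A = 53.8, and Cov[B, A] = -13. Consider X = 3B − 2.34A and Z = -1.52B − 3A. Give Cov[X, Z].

Cov[X, Z] = 365.9016

By bilinearity, Cov[X, Z] = ac·variance of B + bd·variance of A + (ad+bc)·Cov[B, A], with a=3, b=-2.34, c=-1.52, d=-3.
ac·variance of B = 3·(-1.52)·18.1 = -82.536
bd·variance of A = (-2.34)·(-3)·53.8 = 377.676
(ad+bc)·Cov[B, A] = (-5.4432)·(-13) = 70.7616
Cov[X, Z] = -82.536 + 377.676 + 70.7616 = 365.9016.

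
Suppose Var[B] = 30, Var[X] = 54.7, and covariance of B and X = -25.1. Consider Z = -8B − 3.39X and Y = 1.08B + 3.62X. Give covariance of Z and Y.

By bilinearity, covariance of Z and Y = ac·Var[B] + bd·Var[X] + (ad+bc)·covariance of B and X, with a=-8, b=-3.39, c=1.08, d=3.62.
ac·Var[B] = (-8)·1.08·30 = -259.2
bd·Var[X] = (-3.39)·3.62·54.7 = -671.26746
(ad+bc)·covariance of B and X = (-32.6212)·(-25.1) = 818.79212
covariance of Z and Y = -259.2 + (-671.26746) + 818.79212 = -111.67534.

covariance of Z and Y = -111.67534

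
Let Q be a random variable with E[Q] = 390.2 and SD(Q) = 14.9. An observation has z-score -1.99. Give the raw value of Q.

Q = 360.549

Q = E[Q] + z·SD(Q) = 390.2 + (-1.99)·14.9 = 360.549.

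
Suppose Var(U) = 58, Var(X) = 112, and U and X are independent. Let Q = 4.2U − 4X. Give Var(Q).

Var(Q) = 2815.12

Var(Q) = a²·Var(U) + b²·Var(X) + 2ab·Cov[U, X] with a = 4.2, b = -4.
Independence gives Cov[U, X] = 0.
= 4.2²·58 + (-4)²·112 + 2·4.2·(-4)·0
= 1023.12 + 1792 + 0 = 2815.12.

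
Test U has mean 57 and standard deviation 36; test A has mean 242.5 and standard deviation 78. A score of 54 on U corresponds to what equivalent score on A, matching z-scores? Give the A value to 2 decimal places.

z = (54 − 57)/36 ≈ -0.0833.
A = 242.5 + z·78 = 242.5 + (54 − 57)·78/36 = 236.00.

A = 236.00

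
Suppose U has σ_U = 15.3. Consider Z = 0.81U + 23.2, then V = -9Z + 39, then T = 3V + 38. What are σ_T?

σ_T = 334.611

σ_Z = |0.81|·15.3 = 12.393.
σ_V = |-9|·12.393 = 111.537.
σ_T = |3|·111.537 = 334.611.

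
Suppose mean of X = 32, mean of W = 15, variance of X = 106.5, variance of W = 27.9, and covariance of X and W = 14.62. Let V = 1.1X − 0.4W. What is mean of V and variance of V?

mean of V = 29.2, variance of V = 120.4634

mean of V = 1.1·mean of X + (-0.4)·mean of W = 1.1·32 + (-0.4)·15 = 29.2.
variance of V = a²·variance of X + b²·variance of W + 2ab·covariance of X and W with a = 1.1, b = -0.4.
= 1.1²·106.5 + (-0.4)²·27.9 + 2·1.1·(-0.4)·14.62
= 128.865 + 4.464 + (-12.8656) = 120.4634.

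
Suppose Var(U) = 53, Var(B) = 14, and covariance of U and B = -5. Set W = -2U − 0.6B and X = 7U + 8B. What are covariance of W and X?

By bilinearity, covariance of W and X = ac·Var(U) + bd·Var(B) + (ad+bc)·covariance of U and B, with a=-2, b=-0.6, c=7, d=8.
ac·Var(U) = (-2)·7·53 = -742
bd·Var(B) = (-0.6)·8·14 = -67.2
(ad+bc)·covariance of U and B = (-20.2)·(-5) = 101
covariance of W and X = -742 + (-67.2) + 101 = -708.2.

covariance of W and X = -708.2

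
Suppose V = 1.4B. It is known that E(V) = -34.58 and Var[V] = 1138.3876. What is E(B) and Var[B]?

E(B) = -24.7, Var[B] = 580.81

From V = 1.4B: E(V) = a·E(B) + b, so E(B) = (E(V) − b)/a = (-34.58 − 0)/1.4 = -24.7.
Var[V] = a²·Var[B], so Var[B] = 1138.3876/1.4² = 580.81.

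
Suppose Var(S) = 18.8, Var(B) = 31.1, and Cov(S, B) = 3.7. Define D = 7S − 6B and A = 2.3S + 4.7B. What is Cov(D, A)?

By bilinearity, Cov(D, A) = ac·Var(S) + bd·Var(B) + (ad+bc)·Cov(S, B), with a=7, b=-6, c=2.3, d=4.7.
ac·Var(S) = 7·2.3·18.8 = 302.68
bd·Var(B) = (-6)·4.7·31.1 = -877.02
(ad+bc)·Cov(S, B) = (19.1)·3.7 = 70.67
Cov(D, A) = 302.68 + (-877.02) + 70.67 = -503.67.

Cov(D, A) = -503.67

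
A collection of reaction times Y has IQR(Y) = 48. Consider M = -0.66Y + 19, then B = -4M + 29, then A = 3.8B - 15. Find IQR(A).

IQR(A) = 481.536

IQR(M) = |-0.66|·48 = 31.68.
IQR(B) = |-4|·31.68 = 126.72.
IQR(A) = |3.8|·126.72 = 481.536.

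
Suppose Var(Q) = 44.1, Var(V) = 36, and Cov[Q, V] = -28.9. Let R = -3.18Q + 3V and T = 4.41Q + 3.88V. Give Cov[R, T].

By bilinearity, Cov[R, T] = ac·Var(Q) + bd·Var(V) + (ad+bc)·Cov[Q, V], with a=-3.18, b=3, c=4.41, d=3.88.
ac·Var(Q) = (-3.18)·4.41·44.1 = -618.44958
bd·Var(V) = 3·3.88·36 = 419.04
(ad+bc)·Cov[Q, V] = (0.8916)·(-28.9) = -25.76724
Cov[R, T] = -618.44958 + 419.04 + (-25.76724) = -225.17682.

Cov[R, T] = -225.17682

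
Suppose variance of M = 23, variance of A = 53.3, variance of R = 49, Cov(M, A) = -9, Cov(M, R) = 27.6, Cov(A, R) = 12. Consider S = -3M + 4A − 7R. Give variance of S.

variance of S = a²·variance of M + b²·variance of A + c²·variance of R + 2ab·Cov(M, A) + 2ac·Cov(M, R) + 2bc·Cov(A, R), with a = -3, b = 4, c = -7.
= 207 + 852.8 + 2401 + 216 + 1159.2 + (-672)
= 4164.

variance of S = 4164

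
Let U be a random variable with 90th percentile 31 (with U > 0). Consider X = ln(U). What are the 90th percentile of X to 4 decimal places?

90th percentile of X = 3.434

ln(U) is increasing, so P_{90}(X) = g(P_{90}(U)) ≈ 3.434.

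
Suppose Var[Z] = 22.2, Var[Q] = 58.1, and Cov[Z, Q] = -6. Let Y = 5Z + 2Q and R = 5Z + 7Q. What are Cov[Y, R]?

By bilinearity, Cov[Y, R] = ac·Var[Z] + bd·Var[Q] + (ad+bc)·Cov[Z, Q], with a=5, b=2, c=5, d=7.
ac·Var[Z] = 5·5·22.2 = 555
bd·Var[Q] = 2·7·58.1 = 813.4
(ad+bc)·Cov[Z, Q] = (45)·(-6) = -270
Cov[Y, R] = 555 + 813.4 + (-270) = 1098.4.

Cov[Y, R] = 1098.4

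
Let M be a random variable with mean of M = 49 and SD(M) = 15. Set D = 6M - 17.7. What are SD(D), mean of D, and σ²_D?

D = 6M - 17.7 is linear with a = 6, b = -17.7.
SD(D) = |a|·SD(M) = |6|·15 = 90.
mean of D = a·mean of M + b = 6·49 + (-17.7) = 276.3.
σ²_M = 15² = 225.
σ²_D = a²·σ²_M = 6²·225 = 8100 (the additive constant -17.7 does not affect variance).

SD(D) = 90, mean of D = 276.3, σ²_D = 8100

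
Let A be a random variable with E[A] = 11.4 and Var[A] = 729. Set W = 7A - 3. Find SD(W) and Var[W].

SD(W) = 189, Var[W] = 35721

W = 7A - 3 is linear with a = 7, b = -3.
SD(A) = √729 = 27.
SD(W) = |a|·SD(A) = |7|·27 = 189.
Var[W] = a²·Var[A] = 7²·729 = 35721 (the additive constant -3 does not affect variance).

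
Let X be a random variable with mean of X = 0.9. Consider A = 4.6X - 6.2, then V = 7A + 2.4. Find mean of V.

mean of V = -12.02

mean of A = 4.6·0.9 + (-6.2) = -2.06.
mean of V = 7·(-2.06) + 2.4 = -12.02.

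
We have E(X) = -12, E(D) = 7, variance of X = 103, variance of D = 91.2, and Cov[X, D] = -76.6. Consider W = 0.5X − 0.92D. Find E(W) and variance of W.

E(W) = -12.44, variance of W = 173.41368

E(W) = 0.5·E(X) + (-0.92)·E(D) = 0.5·(-12) + (-0.92)·7 = -12.44.
variance of W = a²·variance of X + b²·variance of D + 2ab·Cov[X, D] with a = 0.5, b = -0.92.
= 0.5²·103 + (-0.92)²·91.2 + 2·0.5·(-0.92)·(-76.6)
= 25.75 + 77.19168 + 70.472 = 173.41368.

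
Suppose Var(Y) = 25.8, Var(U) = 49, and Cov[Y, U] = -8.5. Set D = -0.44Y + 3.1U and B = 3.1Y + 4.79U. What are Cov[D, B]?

Cov[D, B] = 628.6394

By bilinearity, Cov[D, B] = ac·Var(Y) + bd·Var(U) + (ad+bc)·Cov[Y, U], with a=-0.44, b=3.1, c=3.1, d=4.79.
ac·Var(Y) = (-0.44)·3.1·25.8 = -35.1912
bd·Var(U) = 3.1·4.79·49 = 727.601
(ad+bc)·Cov[Y, U] = (7.5024)·(-8.5) = -63.7704
Cov[D, B] = -35.1912 + 727.601 + (-63.7704) = 628.6394.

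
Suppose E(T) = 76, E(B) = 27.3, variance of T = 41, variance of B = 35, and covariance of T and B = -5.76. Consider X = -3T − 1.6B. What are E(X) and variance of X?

E(X) = -271.68, variance of X = 403.304

E(X) = (-3)·E(T) + (-1.6)·E(B) = (-3)·76 + (-1.6)·27.3 = -271.68.
variance of X = a²·variance of T + b²·variance of B + 2ab·covariance of T and B with a = -3, b = -1.6.
= (-3)²·41 + (-1.6)²·35 + 2·(-3)·(-1.6)·(-5.76)
= 369 + 89.6 + (-55.296) = 403.304.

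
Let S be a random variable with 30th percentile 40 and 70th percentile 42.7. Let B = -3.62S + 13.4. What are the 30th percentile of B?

30th percentile of B = -141.174

Since a = -3.62 < 0 the transformation is decreasing, reversing order: the 30th percentile of B corresponds to the 70th percentile of S.
So P_{30}(B) = a·P_{70}(S) + b = (-3.62)·42.7 + 13.4 = -141.174.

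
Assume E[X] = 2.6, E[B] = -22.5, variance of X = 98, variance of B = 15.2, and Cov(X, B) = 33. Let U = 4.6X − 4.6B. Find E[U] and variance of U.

E[U] = 4.6·E[X] + (-4.6)·E[B] = 4.6·2.6 + (-4.6)·(-22.5) = 115.46.
variance of U = a²·variance of X + b²·variance of B + 2ab·Cov(X, B) with a = 4.6, b = -4.6.
= 4.6²·98 + (-4.6)²·15.2 + 2·4.6·(-4.6)·33
= 2073.68 + 321.632 + (-1396.56) = 998.752.

E[U] = 115.46, variance of U = 998.752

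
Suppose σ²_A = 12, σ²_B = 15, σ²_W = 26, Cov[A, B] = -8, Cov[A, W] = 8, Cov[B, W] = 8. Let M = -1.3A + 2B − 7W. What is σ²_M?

σ²_M = a²·σ²_A + b²·σ²_B + c²·σ²_W + 2ab·Cov[A, B] + 2ac·Cov[A, W] + 2bc·Cov[B, W], with a = -1.3, b = 2, c = -7.
= 20.28 + 60 + 1274 + 41.6 + 145.6 + (-224)
= 1317.48.

σ²_M = 1317.48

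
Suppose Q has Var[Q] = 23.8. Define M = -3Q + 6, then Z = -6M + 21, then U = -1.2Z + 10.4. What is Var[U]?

Var[M] = (-3)²·23.8 = 214.2.
Var[Z] = (-6)²·214.2 = 7711.2.
Var[U] = (-1.2)²·7711.2 = 11104.128.

Var[U] = 11104.128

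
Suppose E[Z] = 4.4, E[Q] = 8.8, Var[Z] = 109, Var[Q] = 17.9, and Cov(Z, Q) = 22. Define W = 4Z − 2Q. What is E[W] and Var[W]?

E[W] = 0, Var[W] = 1463.6

E[W] = 4·E[Z] + (-2)·E[Q] = 4·4.4 + (-2)·8.8 = 0.
Var[W] = a²·Var[Z] + b²·Var[Q] + 2ab·Cov(Z, Q) with a = 4, b = -2.
= 4²·109 + (-2)²·17.9 + 2·4·(-2)·22
= 1744 + 71.6 + (-352) = 1463.6.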